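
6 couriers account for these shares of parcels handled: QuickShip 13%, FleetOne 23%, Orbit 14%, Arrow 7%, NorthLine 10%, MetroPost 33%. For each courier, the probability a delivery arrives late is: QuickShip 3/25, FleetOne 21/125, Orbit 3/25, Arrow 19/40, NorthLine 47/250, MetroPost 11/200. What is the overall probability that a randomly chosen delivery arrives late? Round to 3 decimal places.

Prior × likelihood for each hypothesis:
  QuickShip: 0.13 × 0.12 = 0.0156
  FleetOne: 0.23 × 0.168 = 0.03864
  Orbit: 0.14 × 0.12 = 0.0168
  Arrow: 0.07 × 0.475 = 0.03325
  NorthLine: 0.1 × 0.188 = 0.0188
  MetroPost: 0.33 × 0.055 = 0.01815
P(late) = 0.0156 + 0.03864 + 0.0168 + 0.03325 + 0.0188 + 0.01815 = 0.14124 → 0.141.

0.141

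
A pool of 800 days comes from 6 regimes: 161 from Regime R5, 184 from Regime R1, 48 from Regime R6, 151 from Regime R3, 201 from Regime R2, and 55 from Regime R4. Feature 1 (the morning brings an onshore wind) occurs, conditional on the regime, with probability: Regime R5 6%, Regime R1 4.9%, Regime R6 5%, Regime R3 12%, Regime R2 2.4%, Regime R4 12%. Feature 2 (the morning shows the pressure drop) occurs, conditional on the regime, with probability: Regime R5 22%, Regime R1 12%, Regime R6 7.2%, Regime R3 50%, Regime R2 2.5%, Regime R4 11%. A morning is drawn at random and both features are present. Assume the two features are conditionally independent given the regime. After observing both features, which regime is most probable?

Regime R3

Compute prior × likelihood for every hypothesis:
  Regime R5: 0.20125 × 0.06 × 0.22 = 0.0026565
  Regime R1: 0.23 × 0.049 × 0.12 = 0.0013524
  Regime R6: 0.06 × 0.05 × 0.072 = 0.000216
  Regime R3: 0.18875 × 0.12 × 0.5 = 0.011325
  Regime R2: 0.25125 × 0.024 × 0.025 = 0.00015075
  Regime R4: 0.06875 × 0.12 × 0.11 = 0.0009075
Total = 0.01660815.
Largest term belongs to Regime R3, so Regime R3 is most probable.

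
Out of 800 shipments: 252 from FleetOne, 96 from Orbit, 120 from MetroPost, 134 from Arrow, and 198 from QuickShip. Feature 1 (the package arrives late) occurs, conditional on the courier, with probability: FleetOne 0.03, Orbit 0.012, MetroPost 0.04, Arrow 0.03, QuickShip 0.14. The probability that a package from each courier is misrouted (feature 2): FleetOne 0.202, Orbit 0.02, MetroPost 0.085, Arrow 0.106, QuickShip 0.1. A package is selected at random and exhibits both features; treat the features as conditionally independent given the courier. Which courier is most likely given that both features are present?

Prior × likelihood for each hypothesis:
  FleetOne: 0.315 × 0.03 × 0.202 = 0.0019089
  Orbit: 0.12 × 0.012 × 0.02 = 0.0000288
  MetroPost: 0.15 × 0.04 × 0.085 = 0.00051
  Arrow: 0.1675 × 0.03 × 0.106 = 0.00053265
  QuickShip: 0.2475 × 0.14 × 0.1 = 0.003465
Total = 0.00644535.
Largest term belongs to QuickShip, so QuickShip is most probable.

QuickShip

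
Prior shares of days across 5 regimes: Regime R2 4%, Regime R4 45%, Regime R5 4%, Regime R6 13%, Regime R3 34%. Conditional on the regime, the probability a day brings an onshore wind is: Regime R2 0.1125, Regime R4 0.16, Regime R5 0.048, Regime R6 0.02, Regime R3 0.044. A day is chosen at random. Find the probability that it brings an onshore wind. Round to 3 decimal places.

Unnormalized posteriors (prior × likelihood):
  Regime R2: 0.04 × 0.1125 = 0.0045
  Regime R4: 0.45 × 0.16 = 0.072
  Regime R5: 0.04 × 0.048 = 0.00192
  Regime R6: 0.13 × 0.02 = 0.0026
  Regime R3: 0.34 × 0.044 = 0.01496
P(onshore) = 0.0045 + 0.072 + 0.00192 + 0.0026 + 0.01496 = 0.09598 → 0.096.

0.096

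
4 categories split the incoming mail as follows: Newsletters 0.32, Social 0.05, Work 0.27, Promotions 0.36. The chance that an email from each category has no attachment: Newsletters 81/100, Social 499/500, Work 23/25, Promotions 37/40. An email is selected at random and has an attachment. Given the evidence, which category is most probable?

Taking complements, P(attachment | each) = Newsletters 0.19, Social 0.002, Work 0.08, Promotions 0.075.
By Bayes' rule, posterior ∝ prior × likelihood:
  Newsletters: 0.32 × 0.19 = 0.0608
  Social: 0.05 × 0.002 = 0.0001
  Work: 0.27 × 0.08 = 0.0216
  Promotions: 0.36 × 0.075 = 0.027
Sum = 0.1095.
Largest term belongs to Newsletters, so Newsletters is most probable.

Newsletters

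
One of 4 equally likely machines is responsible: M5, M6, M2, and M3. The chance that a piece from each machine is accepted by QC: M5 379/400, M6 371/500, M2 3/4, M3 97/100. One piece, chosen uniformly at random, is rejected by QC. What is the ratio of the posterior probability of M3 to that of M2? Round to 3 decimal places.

Taking complements, P(rejected | each) = M5 0.0525, M6 0.258, M2 0.25, M3 0.03.
Since the prior is uniform, the posterior is proportional to the likelihood:
  M5: 0.0525
  M6: 0.258
  M2: 0.25
  M3: 0.03
Sum = 0.5905.
The ratio is 0.03 / 0.25 (the normalizer cancels) = 0.120.

0.120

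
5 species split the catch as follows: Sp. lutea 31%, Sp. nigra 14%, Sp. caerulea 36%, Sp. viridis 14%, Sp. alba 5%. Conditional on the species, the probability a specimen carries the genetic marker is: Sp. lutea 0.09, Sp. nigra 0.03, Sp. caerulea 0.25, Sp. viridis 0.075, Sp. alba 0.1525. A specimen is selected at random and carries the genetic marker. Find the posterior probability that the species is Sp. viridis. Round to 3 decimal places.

0.075

Prior × likelihood for each hypothesis:
  Sp. lutea: 0.31 × 0.09 = 0.0279
  Sp. nigra: 0.14 × 0.03 = 0.0042
  Sp. caerulea: 0.36 × 0.25 = 0.09
  Sp. viridis: 0.14 × 0.075 = 0.0105
  Sp. alba: 0.05 × 0.1525 = 0.007625
Normalizing constant = 0.140225.
P(Sp. viridis | evidence) = 0.0105 / 0.140225 ≈ 0.075.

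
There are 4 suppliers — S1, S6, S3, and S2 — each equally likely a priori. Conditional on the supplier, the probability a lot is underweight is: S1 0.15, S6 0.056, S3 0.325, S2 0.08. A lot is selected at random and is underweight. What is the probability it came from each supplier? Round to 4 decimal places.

With a uniform prior (1/4 each), posterior ∝ likelihood:
  S1: 0.15
  S6: 0.056
  S3: 0.325
  S2: 0.08
Normalizing constant = 0.611.
P(S1 | underweight) = 0.15/0.611 ≈ 0.2455
P(S6 | underweight) = 0.056/0.611 ≈ 0.0917
P(S3 | underweight) = 0.325/0.611 ≈ 0.5319
P(S2 | underweight) = 0.08/0.611 ≈ 0.1309

S1 0.2455, S6 0.0917, S3 0.5319, S2 0.1309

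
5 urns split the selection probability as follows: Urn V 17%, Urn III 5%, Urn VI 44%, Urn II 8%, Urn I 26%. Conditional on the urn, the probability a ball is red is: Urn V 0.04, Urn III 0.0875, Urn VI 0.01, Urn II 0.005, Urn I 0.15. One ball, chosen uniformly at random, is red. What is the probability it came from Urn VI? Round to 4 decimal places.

0.0800

By Bayes' rule, posterior ∝ prior × likelihood:
  Urn V: 0.17 × 0.04 = 0.0068
  Urn III: 0.05 × 0.0875 = 0.004375
  Urn VI: 0.44 × 0.01 = 0.0044
  Urn II: 0.08 × 0.005 = 0.0004
  Urn I: 0.26 × 0.15 = 0.039
Sum = 0.054975.
P(Urn VI | evidence) = 0.0044 / 0.054975 ≈ 0.0800.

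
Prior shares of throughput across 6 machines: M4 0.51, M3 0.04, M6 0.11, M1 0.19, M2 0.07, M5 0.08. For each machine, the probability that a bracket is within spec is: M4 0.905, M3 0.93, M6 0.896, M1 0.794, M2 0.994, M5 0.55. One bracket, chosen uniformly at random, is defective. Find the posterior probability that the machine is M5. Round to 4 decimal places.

Taking complements, P(defective | each) = M4 0.095, M3 0.07, M6 0.104, M1 0.206, M2 0.006, M5 0.45.
By Bayes' rule, posterior ∝ prior × likelihood:
  M4: 0.51 × 0.095 = 0.04845
  M3: 0.04 × 0.07 = 0.0028
  M6: 0.11 × 0.104 = 0.01144
  M1: 0.19 × 0.206 = 0.03914
  M2: 0.07 × 0.006 = 0.00042
  M5: 0.08 × 0.45 = 0.036
Total = 0.13825.
P(M5 | evidence) = 0.036 / 0.13825 ≈ 0.2604.

0.2604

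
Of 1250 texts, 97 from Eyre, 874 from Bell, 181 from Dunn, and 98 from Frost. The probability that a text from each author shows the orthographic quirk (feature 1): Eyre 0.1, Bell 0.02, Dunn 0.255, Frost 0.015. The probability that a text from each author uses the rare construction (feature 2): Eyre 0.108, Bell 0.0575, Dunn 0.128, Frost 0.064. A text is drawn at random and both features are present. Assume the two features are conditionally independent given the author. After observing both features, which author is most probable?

Dunn

Prior × likelihood for each hypothesis:
  Eyre: 0.0776 × 0.1 × 0.108 = 0.00083808
  Bell: 0.6992 × 0.02 × 0.0575 = 0.00080408
  Dunn: 0.1448 × 0.255 × 0.128 = 0.004726272
  Frost: 0.0784 × 0.015 × 0.064 = 0.000075264
Sum = 0.006443696.
Largest term belongs to Dunn, so Dunn is most probable.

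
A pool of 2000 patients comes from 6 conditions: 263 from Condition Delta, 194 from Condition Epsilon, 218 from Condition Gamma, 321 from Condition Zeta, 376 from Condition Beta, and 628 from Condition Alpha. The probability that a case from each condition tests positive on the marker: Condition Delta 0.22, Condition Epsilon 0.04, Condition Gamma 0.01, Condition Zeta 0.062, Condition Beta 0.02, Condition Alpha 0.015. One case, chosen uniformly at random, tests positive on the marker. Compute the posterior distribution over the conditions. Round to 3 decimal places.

Condition Delta 0.553, Condition Epsilon 0.074, Condition Gamma 0.021, Condition Zeta 0.190, Condition Beta 0.072, Condition Alpha 0.090

Prior × likelihood for each hypothesis:
  Condition Delta: 0.1315 × 0.22 = 0.02893
  Condition Epsilon: 0.097 × 0.04 = 0.00388
  Condition Gamma: 0.109 × 0.01 = 0.00109
  Condition Zeta: 0.1605 × 0.062 = 0.009951
  Condition Beta: 0.188 × 0.02 = 0.00376
  Condition Alpha: 0.314 × 0.015 = 0.00471
Normalizing constant = 0.052321.
P(Condition Delta | marker-positive) = 0.02893/0.052321 ≈ 0.553
P(Condition Epsilon | marker-positive) = 0.00388/0.052321 ≈ 0.074
P(Condition Gamma | marker-positive) = 0.00109/0.052321 ≈ 0.021
P(Condition Zeta | marker-positive) = 0.009951/0.052321 ≈ 0.190
P(Condition Beta | marker-positive) = 0.00376/0.052321 ≈ 0.072
P(Condition Alpha | marker-positive) = 0.00471/0.052321 ≈ 0.090
(Check: 0.553+0.074+0.021+0.190+0.072+0.090 = 1.000.)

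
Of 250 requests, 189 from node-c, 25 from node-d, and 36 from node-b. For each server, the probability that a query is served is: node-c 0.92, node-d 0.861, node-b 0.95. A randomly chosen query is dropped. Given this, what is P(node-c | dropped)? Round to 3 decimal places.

Taking complements, P(dropped | each) = node-c 0.08, node-d 0.139, node-b 0.05.
Prior × likelihood for each hypothesis:
  node-c: 0.756 × 0.08 = 0.06048
  node-d: 0.1 × 0.139 = 0.0139
  node-b: 0.144 × 0.05 = 0.0072
Sum = 0.08158.
P(node-c | evidence) = 0.06048 / 0.08158 ≈ 0.741.

0.741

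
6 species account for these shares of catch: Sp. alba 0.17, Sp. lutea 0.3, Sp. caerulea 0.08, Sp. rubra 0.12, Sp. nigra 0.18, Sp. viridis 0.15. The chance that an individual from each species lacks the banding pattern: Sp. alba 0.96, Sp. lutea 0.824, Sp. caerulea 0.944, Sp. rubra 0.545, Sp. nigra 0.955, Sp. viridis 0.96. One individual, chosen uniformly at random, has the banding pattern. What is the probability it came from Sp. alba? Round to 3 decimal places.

Taking complements, P(banded | each) = Sp. alba 0.04, Sp. lutea 0.176, Sp. caerulea 0.056, Sp. rubra 0.455, Sp. nigra 0.045, Sp. viridis 0.04.
Unnormalized posteriors (prior × likelihood):
  Sp. alba: 0.17 × 0.04 = 0.0068
  Sp. lutea: 0.3 × 0.176 = 0.0528
  Sp. caerulea: 0.08 × 0.056 = 0.00448
  Sp. rubra: 0.12 × 0.455 = 0.0546
  Sp. nigra: 0.18 × 0.045 = 0.0081
  Sp. viridis: 0.15 × 0.04 = 0.006
Total = 0.13278.
P(Sp. alba | evidence) = 0.0068 / 0.13278 ≈ 0.051.

0.051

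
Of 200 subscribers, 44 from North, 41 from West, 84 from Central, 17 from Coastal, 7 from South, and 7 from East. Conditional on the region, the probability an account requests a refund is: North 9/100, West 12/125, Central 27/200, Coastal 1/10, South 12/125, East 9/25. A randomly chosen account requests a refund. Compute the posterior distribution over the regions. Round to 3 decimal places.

North 0.164, West 0.163, Central 0.470, Coastal 0.070, South 0.028, East 0.104

Unnormalized posteriors (prior × likelihood):
  North: 0.22 × 0.09 = 0.0198
  West: 0.205 × 0.096 = 0.01968
  Central: 0.42 × 0.135 = 0.0567
  Coastal: 0.085 × 0.1 = 0.0085
  South: 0.035 × 0.096 = 0.00336
  East: 0.035 × 0.36 = 0.0126
Sum = 0.12064.
P(North | refund) = 0.0198/0.12064 ≈ 0.164
P(West | refund) = 0.01968/0.12064 ≈ 0.163
P(Central | refund) = 0.0567/0.12064 ≈ 0.470
P(Coastal | refund) = 0.0085/0.12064 ≈ 0.070
P(South | refund) = 0.00336/0.12064 ≈ 0.028
P(East | refund) = 0.0126/0.12064 ≈ 0.104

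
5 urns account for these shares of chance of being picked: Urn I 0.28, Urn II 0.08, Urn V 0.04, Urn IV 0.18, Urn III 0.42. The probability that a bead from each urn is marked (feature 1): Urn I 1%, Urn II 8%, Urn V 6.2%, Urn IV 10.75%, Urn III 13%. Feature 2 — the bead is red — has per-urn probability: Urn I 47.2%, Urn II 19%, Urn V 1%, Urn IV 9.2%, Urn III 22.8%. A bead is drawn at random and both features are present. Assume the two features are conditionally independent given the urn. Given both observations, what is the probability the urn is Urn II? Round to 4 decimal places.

Prior × likelihood for each hypothesis:
  Urn I: 0.28 × 0.01 × 0.472 = 0.0013216
  Urn II: 0.08 × 0.08 × 0.19 = 0.001216
  Urn V: 0.04 × 0.062 × 0.01 = 0.0000248
  Urn IV: 0.18 × 0.1075 × 0.092 = 0.0017802
  Urn III: 0.42 × 0.13 × 0.228 = 0.0124488
Sum = 0.0167914.
P(Urn II | evidence) = 0.001216 / 0.0167914 ≈ 0.0724.

0.0724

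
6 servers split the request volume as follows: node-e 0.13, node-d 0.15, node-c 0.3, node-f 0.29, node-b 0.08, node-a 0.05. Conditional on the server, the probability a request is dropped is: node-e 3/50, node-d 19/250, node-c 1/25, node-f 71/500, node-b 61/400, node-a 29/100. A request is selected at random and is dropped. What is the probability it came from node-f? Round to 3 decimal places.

Compute prior × likelihood for every hypothesis:
  node-e: 0.13 × 0.06 = 0.0078
  node-d: 0.15 × 0.076 = 0.0114
  node-c: 0.3 × 0.04 = 0.012
  node-f: 0.29 × 0.142 = 0.04118
  node-b: 0.08 × 0.1525 = 0.0122
  node-a: 0.05 × 0.29 = 0.0145
Normalizing constant = 0.09908.
P(node-f | evidence) = 0.04118 / 0.09908 ≈ 0.416.

0.416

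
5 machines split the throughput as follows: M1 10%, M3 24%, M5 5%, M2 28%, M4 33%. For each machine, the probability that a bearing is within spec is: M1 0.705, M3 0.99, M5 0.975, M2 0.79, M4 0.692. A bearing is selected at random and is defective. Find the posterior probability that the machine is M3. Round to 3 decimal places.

Taking complements, P(defective | each) = M1 0.295, M3 0.01, M5 0.025, M2 0.21, M4 0.308.
Compute prior × likelihood for every hypothesis:
  M1: 0.1 × 0.295 = 0.0295
  M3: 0.24 × 0.01 = 0.0024
  M5: 0.05 × 0.025 = 0.00125
  M2: 0.28 × 0.21 = 0.0588
  M4: 0.33 × 0.308 = 0.10164
Sum = 0.19359.
P(M3 | evidence) = 0.0024 / 0.19359 ≈ 0.012.

0.012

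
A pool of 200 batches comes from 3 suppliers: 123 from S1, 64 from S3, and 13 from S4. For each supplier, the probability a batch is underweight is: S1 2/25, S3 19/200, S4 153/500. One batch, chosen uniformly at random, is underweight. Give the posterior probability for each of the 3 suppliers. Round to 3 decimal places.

Prior × likelihood for each hypothesis:
  S1: 0.615 × 0.08 = 0.0492
  S3: 0.32 × 0.095 = 0.0304
  S4: 0.065 × 0.306 = 0.01989
Normalizing constant = 0.09949.
P(S1 | underweight) = 0.0492/0.09949 ≈ 0.495
P(S3 | underweight) = 0.0304/0.09949 ≈ 0.306
P(S4 | underweight) = 0.01989/0.09949 ≈ 0.200

S1 0.495, S3 0.306, S4 0.200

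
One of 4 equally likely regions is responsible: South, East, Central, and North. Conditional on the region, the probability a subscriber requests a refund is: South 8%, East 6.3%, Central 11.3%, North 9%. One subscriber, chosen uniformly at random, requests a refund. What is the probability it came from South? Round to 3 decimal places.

Since the prior is uniform, the posterior is proportional to the likelihood:
  South: 0.08
  East: 0.063
  Central: 0.113
  North: 0.09
Normalizing constant = 0.346.
P(South | evidence) = 0.08 / 0.346 ≈ 0.231.

0.231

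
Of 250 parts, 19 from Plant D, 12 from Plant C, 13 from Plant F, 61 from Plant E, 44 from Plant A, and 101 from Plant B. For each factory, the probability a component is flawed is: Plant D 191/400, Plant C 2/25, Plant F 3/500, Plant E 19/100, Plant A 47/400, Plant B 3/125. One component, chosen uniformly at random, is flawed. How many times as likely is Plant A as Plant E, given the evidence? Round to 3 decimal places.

0.446

Unnormalized posteriors (prior × likelihood):
  Plant D: 0.076 × 0.4775 = 0.03629
  Plant C: 0.048 × 0.08 = 0.00384
  Plant F: 0.052 × 0.006 = 0.000312
  Plant E: 0.244 × 0.19 = 0.04636
  Plant A: 0.176 × 0.1175 = 0.02068
  Plant B: 0.404 × 0.024 = 0.009696
Normalizing constant = 0.117178.
The ratio is 0.02068 / 0.04636 (the normalizer cancels) = 0.446.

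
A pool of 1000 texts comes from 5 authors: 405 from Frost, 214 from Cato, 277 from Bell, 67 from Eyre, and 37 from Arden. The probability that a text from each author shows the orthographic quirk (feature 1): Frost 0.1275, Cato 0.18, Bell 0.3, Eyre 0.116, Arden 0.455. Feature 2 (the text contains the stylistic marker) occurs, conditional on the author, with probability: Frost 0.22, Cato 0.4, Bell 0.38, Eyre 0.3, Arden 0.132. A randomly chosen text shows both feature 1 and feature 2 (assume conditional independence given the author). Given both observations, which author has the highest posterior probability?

Prior × likelihood for each hypothesis:
  Frost: 0.405 × 0.1275 × 0.22 = 0.01136025
  Cato: 0.214 × 0.18 × 0.4 = 0.015408
  Bell: 0.277 × 0.3 × 0.38 = 0.031578
  Eyre: 0.067 × 0.116 × 0.3 = 0.0023316
  Arden: 0.037 × 0.455 × 0.132 = 0.00222222
Normalizing constant = 0.06290007.
Largest term belongs to Bell, so Bell is most probable.

Bell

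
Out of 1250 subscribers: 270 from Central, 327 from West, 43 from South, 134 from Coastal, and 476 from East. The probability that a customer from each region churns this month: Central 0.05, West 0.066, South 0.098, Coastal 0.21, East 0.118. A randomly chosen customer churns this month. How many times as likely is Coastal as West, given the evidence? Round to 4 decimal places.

Prior × likelihood for each hypothesis:
  Central: 0.216 × 0.05 = 0.0108
  West: 0.2616 × 0.066 = 0.0172656
  South: 0.0344 × 0.098 = 0.0033712
  Coastal: 0.1072 × 0.21 = 0.022512
  East: 0.3808 × 0.118 = 0.0449344
Sum = 0.0988832.
The ratio is 0.022512 / 0.0172656 (the normalizer cancels) = 1.3039.

1.3039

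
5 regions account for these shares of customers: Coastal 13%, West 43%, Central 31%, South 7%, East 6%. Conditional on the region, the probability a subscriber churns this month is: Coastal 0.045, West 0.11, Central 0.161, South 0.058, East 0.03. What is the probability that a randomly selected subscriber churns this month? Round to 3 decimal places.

0.109

Compute prior × likelihood for every hypothesis:
  Coastal: 0.13 × 0.045 = 0.00585
  West: 0.43 × 0.11 = 0.0473
  Central: 0.31 × 0.161 = 0.04991
  South: 0.07 × 0.058 = 0.00406
  East: 0.06 × 0.03 = 0.0018
P(churn) = 0.00585 + 0.0473 + 0.04991 + 0.00406 + 0.0018 = 0.10892 → 0.109.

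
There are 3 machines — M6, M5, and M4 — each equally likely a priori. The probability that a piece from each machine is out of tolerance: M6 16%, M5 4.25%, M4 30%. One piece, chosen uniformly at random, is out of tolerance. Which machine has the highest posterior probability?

M4

With a uniform prior (1/3 each), posterior ∝ likelihood:
  M6: 0.16
  M5: 0.0425
  M4: 0.3
Sum = 0.5025.
Largest term belongs to M4, so M4 is most probable.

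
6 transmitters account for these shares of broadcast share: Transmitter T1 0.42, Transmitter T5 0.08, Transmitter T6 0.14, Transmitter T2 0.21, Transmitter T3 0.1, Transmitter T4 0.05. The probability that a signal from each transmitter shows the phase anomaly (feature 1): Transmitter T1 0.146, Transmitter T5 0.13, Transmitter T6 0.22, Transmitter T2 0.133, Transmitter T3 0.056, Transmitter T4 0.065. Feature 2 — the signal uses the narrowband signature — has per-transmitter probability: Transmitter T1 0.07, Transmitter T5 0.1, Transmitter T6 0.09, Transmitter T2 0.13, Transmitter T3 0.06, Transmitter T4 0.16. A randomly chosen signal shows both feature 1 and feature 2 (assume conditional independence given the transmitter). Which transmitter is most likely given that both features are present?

Transmitter T1

Compute prior × likelihood for every hypothesis:
  Transmitter T1: 0.42 × 0.146 × 0.07 = 0.0042924
  Transmitter T5: 0.08 × 0.13 × 0.1 = 0.00104
  Transmitter T6: 0.14 × 0.22 × 0.09 = 0.002772
  Transmitter T2: 0.21 × 0.133 × 0.13 = 0.0036309
  Transmitter T3: 0.1 × 0.056 × 0.06 = 0.000336
  Transmitter T4: 0.05 × 0.065 × 0.16 = 0.00052
Total = 0.0125913.
Largest term belongs to Transmitter T1, so Transmitter T1 is most probable.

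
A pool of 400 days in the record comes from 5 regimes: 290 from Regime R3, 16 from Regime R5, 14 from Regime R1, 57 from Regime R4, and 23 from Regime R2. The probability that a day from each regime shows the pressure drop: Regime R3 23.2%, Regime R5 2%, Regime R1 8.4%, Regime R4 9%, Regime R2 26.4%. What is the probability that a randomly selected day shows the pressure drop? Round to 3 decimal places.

Prior × likelihood for each hypothesis:
  Regime R3: 0.725 × 0.232 = 0.1682
  Regime R5: 0.04 × 0.02 = 0.0008
  Regime R1: 0.035 × 0.084 = 0.00294
  Regime R4: 0.1425 × 0.09 = 0.012825
  Regime R2: 0.0575 × 0.264 = 0.01518
P(drop) = 0.1682 + 0.0008 + 0.00294 + 0.012825 + 0.01518 = 0.199945 → 0.200.

0.200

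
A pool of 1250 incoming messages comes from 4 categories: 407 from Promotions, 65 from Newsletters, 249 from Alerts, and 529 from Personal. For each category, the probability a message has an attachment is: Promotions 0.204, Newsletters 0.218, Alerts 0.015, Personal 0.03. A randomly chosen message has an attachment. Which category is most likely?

By Bayes' rule, posterior ∝ prior × likelihood:
  Promotions: 0.3256 × 0.204 = 0.0664224
  Newsletters: 0.052 × 0.218 = 0.011336
  Alerts: 0.1992 × 0.015 = 0.002988
  Personal: 0.4232 × 0.03 = 0.012696
Total = 0.0934424.
Largest term belongs to Promotions, so Promotions is most probable.

Promotions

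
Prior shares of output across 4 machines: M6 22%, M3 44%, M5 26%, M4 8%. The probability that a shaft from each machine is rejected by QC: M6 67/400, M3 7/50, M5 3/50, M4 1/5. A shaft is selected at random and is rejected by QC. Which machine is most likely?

M3

By Bayes' rule, posterior ∝ prior × likelihood:
  M6: 0.22 × 0.1675 = 0.03685
  M3: 0.44 × 0.14 = 0.0616
  M5: 0.26 × 0.06 = 0.0156
  M4: 0.08 × 0.2 = 0.016
Total = 0.13005.
Largest term belongs to M3, so M3 is most probable.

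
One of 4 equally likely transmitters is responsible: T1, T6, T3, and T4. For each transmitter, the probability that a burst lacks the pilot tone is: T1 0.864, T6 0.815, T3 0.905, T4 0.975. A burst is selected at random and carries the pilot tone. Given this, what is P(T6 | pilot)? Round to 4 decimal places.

Taking complements, P(pilot | each) = T1 0.136, T6 0.185, T3 0.095, T4 0.025.
Since the prior is uniform, the posterior is proportional to the likelihood:
  T1: 0.136
  T6: 0.185
  T3: 0.095
  T4: 0.025
Sum = 0.441.
P(T6 | evidence) = 0.185 / 0.441 ≈ 0.4195.

0.4195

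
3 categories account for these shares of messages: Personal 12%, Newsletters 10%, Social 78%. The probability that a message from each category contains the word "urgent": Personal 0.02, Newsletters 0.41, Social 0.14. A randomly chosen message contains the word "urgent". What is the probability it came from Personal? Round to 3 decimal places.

Unnormalized posteriors (prior × likelihood):
  Personal: 0.12 × 0.02 = 0.0024
  Newsletters: 0.1 × 0.41 = 0.041
  Social: 0.78 × 0.14 = 0.1092
Normalizing constant = 0.1526.
P(Personal | evidence) = 0.0024 / 0.1526 ≈ 0.016.

0.016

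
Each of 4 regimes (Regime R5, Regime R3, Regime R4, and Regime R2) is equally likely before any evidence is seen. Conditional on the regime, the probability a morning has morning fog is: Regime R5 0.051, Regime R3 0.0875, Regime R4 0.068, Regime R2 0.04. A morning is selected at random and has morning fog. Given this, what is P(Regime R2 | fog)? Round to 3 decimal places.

0.162

With a uniform prior (1/4 each), posterior ∝ likelihood:
  Regime R5: 0.051
  Regime R3: 0.0875
  Regime R4: 0.068
  Regime R2: 0.04
Normalizing constant = 0.2465.
P(Regime R2 | evidence) = 0.04 / 0.2465 ≈ 0.162.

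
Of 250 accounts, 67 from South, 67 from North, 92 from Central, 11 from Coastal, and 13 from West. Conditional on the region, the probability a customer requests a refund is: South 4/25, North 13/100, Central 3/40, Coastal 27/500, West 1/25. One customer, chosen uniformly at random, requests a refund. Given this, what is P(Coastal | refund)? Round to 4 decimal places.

0.0216

Unnormalized posteriors (prior × likelihood):
  South: 0.268 × 0.16 = 0.04288
  North: 0.268 × 0.13 = 0.03484
  Central: 0.368 × 0.075 = 0.0276
  Coastal: 0.044 × 0.054 = 0.002376
  West: 0.052 × 0.04 = 0.00208
Total = 0.109776.
P(Coastal | evidence) = 0.002376 / 0.109776 ≈ 0.0216.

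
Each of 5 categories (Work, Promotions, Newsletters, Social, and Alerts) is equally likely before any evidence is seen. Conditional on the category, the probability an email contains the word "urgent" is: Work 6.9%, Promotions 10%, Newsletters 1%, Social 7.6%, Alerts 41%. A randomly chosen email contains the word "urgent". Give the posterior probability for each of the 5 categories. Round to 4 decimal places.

Since the prior is uniform, the posterior is proportional to the likelihood:
  Work: 0.069
  Promotions: 0.1
  Newsletters: 0.01
  Social: 0.076
  Alerts: 0.41
Sum = 0.665.
P(Work | urgent-flag) = 0.069/0.665 ≈ 0.1038
P(Promotions | urgent-flag) = 0.1/0.665 ≈ 0.1504
P(Newsletters | urgent-flag) = 0.01/0.665 ≈ 0.0150
P(Social | urgent-flag) = 0.076/0.665 ≈ 0.1143
P(Alerts | urgent-flag) = 0.41/0.665 ≈ 0.6165
(Check: 0.1038+0.1504+0.0150+0.1143+0.6165 = 1.0000.)

Work 0.1038, Promotions 0.1504, Newsletters 0.0150, Social 0.1143, Alerts 0.6165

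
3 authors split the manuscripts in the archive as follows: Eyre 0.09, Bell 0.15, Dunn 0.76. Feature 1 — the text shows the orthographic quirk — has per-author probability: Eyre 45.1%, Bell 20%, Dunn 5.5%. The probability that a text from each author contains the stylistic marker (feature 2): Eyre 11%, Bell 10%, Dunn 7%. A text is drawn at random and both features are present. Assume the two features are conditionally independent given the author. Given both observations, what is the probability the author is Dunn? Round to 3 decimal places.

0.282

Unnormalized posteriors (prior × likelihood):
  Eyre: 0.09 × 0.451 × 0.11 = 0.0044649
  Bell: 0.15 × 0.2 × 0.1 = 0.003
  Dunn: 0.76 × 0.055 × 0.07 = 0.002926
Normalizing constant = 0.0103909.
P(Dunn | evidence) = 0.002926 / 0.0103909 ≈ 0.282.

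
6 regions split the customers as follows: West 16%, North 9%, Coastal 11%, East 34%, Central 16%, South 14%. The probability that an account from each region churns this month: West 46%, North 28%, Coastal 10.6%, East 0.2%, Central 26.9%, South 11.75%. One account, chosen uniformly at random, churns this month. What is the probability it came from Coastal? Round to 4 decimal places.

By Bayes' rule, posterior ∝ prior × likelihood:
  West: 0.16 × 0.46 = 0.0736
  North: 0.09 × 0.28 = 0.0252
  Coastal: 0.11 × 0.106 = 0.01166
  East: 0.34 × 0.002 = 0.00068
  Central: 0.16 × 0.269 = 0.04304
  South: 0.14 × 0.1175 = 0.01645
Normalizing constant = 0.17063.
P(Coastal | evidence) = 0.01166 / 0.17063 ≈ 0.0683.

0.0683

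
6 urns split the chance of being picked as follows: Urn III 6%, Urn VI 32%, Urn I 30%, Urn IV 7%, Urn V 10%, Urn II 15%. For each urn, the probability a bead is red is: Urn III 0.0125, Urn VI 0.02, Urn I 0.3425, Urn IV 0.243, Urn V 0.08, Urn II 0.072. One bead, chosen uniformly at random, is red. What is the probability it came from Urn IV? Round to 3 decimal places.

0.117

Unnormalized posteriors (prior × likelihood):
  Urn III: 0.06 × 0.0125 = 0.00075
  Urn VI: 0.32 × 0.02 = 0.0064
  Urn I: 0.3 × 0.3425 = 0.10275
  Urn IV: 0.07 × 0.243 = 0.01701
  Urn V: 0.1 × 0.08 = 0.008
  Urn II: 0.15 × 0.072 = 0.0108
Total = 0.14571.
P(Urn IV | evidence) = 0.01701 / 0.14571 ≈ 0.117.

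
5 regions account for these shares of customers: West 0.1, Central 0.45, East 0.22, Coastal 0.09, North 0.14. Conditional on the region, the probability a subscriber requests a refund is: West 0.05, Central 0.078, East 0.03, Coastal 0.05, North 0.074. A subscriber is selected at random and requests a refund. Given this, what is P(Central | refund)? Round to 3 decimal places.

0.570

Unnormalized posteriors (prior × likelihood):
  West: 0.1 × 0.05 = 0.005
  Central: 0.45 × 0.078 = 0.0351
  East: 0.22 × 0.03 = 0.0066
  Coastal: 0.09 × 0.05 = 0.0045
  North: 0.14 × 0.074 = 0.01036
Total = 0.06156.
P(Central | evidence) = 0.0351 / 0.06156 ≈ 0.570.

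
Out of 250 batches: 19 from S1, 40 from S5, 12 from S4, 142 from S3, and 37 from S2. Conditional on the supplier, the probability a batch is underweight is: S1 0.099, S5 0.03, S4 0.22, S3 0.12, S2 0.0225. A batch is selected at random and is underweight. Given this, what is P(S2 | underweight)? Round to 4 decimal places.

0.0353

Compute prior × likelihood for every hypothesis:
  S1: 0.076 × 0.099 = 0.007524
  S5: 0.16 × 0.03 = 0.0048
  S4: 0.048 × 0.22 = 0.01056
  S3: 0.568 × 0.12 = 0.06816
  S2: 0.148 × 0.0225 = 0.00333
Total = 0.094374.
P(S2 | evidence) = 0.00333 / 0.094374 ≈ 0.0353.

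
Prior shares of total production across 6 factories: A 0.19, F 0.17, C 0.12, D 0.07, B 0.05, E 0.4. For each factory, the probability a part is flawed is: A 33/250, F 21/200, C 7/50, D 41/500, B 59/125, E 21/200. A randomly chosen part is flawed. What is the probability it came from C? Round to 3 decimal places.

By Bayes' rule, posterior ∝ prior × likelihood:
  A: 0.19 × 0.132 = 0.02508
  F: 0.17 × 0.105 = 0.01785
  C: 0.12 × 0.14 = 0.0168
  D: 0.07 × 0.082 = 0.00574
  B: 0.05 × 0.472 = 0.0236
  E: 0.4 × 0.105 = 0.042
Normalizing constant = 0.13107.
P(C | evidence) = 0.0168 / 0.13107 ≈ 0.128.

0.128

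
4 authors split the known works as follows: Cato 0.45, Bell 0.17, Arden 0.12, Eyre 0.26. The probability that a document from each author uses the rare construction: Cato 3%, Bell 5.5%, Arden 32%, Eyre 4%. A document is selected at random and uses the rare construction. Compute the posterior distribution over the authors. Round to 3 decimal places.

Cato 0.188, Bell 0.130, Arden 0.536, Eyre 0.145

Compute prior × likelihood for every hypothesis:
  Cato: 0.45 × 0.03 = 0.0135
  Bell: 0.17 × 0.055 = 0.00935
  Arden: 0.12 × 0.32 = 0.0384
  Eyre: 0.26 × 0.04 = 0.0104
Sum = 0.07165.
P(Cato | rare-form) = 0.0135/0.07165 ≈ 0.188
P(Bell | rare-form) = 0.00935/0.07165 ≈ 0.130
P(Arden | rare-form) = 0.0384/0.07165 ≈ 0.536
P(Eyre | rare-form) = 0.0104/0.07165 ≈ 0.145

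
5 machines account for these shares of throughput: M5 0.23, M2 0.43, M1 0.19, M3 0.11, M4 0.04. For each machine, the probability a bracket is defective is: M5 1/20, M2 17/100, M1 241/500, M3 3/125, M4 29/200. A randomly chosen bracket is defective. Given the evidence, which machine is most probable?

M1

Compute prior × likelihood for every hypothesis:
  M5: 0.23 × 0.05 = 0.0115
  M2: 0.43 × 0.17 = 0.0731
  M1: 0.19 × 0.482 = 0.09158
  M3: 0.11 × 0.024 = 0.00264
  M4: 0.04 × 0.145 = 0.0058
Total = 0.18462.
Largest term belongs to M1, so M1 is most probable.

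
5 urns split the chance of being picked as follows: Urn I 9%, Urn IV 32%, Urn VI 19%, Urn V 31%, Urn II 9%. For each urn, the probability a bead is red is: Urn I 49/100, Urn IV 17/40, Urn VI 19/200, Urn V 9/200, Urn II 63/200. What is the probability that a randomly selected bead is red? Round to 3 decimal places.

Unnormalized posteriors (prior × likelihood):
  Urn I: 0.09 × 0.49 = 0.0441
  Urn IV: 0.32 × 0.425 = 0.136
  Urn VI: 0.19 × 0.095 = 0.01805
  Urn V: 0.31 × 0.045 = 0.01395
  Urn II: 0.09 × 0.315 = 0.02835
P(red) = 0.0441 + 0.136 + 0.01805 + 0.01395 + 0.02835 = 0.24045 → 0.240.

0.240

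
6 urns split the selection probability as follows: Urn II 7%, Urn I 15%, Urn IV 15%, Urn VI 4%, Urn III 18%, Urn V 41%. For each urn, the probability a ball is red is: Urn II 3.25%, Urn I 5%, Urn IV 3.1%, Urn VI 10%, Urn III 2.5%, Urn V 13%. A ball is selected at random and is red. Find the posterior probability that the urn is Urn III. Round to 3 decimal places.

Compute prior × likelihood for every hypothesis:
  Urn II: 0.07 × 0.0325 = 0.002275
  Urn I: 0.15 × 0.05 = 0.0075
  Urn IV: 0.15 × 0.031 = 0.00465
  Urn VI: 0.04 × 0.1 = 0.004
  Urn III: 0.18 × 0.025 = 0.0045
  Urn V: 0.41 × 0.13 = 0.0533
Sum = 0.076225.
P(Urn III | evidence) = 0.0045 / 0.076225 ≈ 0.059.

0.059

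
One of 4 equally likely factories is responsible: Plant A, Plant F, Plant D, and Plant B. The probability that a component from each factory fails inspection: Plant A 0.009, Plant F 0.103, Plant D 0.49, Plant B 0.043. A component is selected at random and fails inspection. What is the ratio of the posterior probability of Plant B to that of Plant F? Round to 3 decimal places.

0.417

With a uniform prior (1/4 each), posterior ∝ likelihood:
  Plant A: 0.009
  Plant F: 0.103
  Plant D: 0.49
  Plant B: 0.043
Total = 0.645.
The ratio is 0.043 / 0.103 (the normalizer cancels) = 0.417.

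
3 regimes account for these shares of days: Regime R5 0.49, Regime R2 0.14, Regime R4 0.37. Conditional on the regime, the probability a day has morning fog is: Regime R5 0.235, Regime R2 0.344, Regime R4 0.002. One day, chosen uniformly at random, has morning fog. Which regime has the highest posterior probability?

Unnormalized posteriors (prior × likelihood):
  Regime R5: 0.49 × 0.235 = 0.11515
  Regime R2: 0.14 × 0.344 = 0.04816
  Regime R4: 0.37 × 0.002 = 0.00074
Normalizing constant = 0.16405.
Largest term belongs to Regime R5, so Regime R5 is most probable.

Regime R5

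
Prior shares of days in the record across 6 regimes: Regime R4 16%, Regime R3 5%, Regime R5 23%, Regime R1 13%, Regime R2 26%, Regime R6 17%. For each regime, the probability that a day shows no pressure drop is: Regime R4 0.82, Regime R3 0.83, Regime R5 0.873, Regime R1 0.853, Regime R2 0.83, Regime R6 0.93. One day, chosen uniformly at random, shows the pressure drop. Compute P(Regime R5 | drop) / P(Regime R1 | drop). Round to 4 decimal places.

Taking complements, P(drop | each) = Regime R4 0.18, Regime R3 0.17, Regime R5 0.127, Regime R1 0.147, Regime R2 0.17, Regime R6 0.07.
Unnormalized posteriors (prior × likelihood):
  Regime R4: 0.16 × 0.18 = 0.0288
  Regime R3: 0.05 × 0.17 = 0.0085
  Regime R5: 0.23 × 0.127 = 0.02921
  Regime R1: 0.13 × 0.147 = 0.01911
  Regime R2: 0.26 × 0.17 = 0.0442
  Regime R6: 0.17 × 0.07 = 0.0119
Total = 0.14172.
The ratio is 0.02921 / 0.01911 (the normalizer cancels) = 1.5285.

1.5285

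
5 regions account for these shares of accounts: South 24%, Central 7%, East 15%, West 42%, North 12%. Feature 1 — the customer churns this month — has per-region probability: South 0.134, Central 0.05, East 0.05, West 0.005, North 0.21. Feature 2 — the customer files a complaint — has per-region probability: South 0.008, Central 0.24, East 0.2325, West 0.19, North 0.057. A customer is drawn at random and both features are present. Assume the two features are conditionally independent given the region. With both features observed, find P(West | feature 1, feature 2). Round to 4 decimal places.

0.0853

Unnormalized posteriors (prior × likelihood):
  South: 0.24 × 0.134 × 0.008 = 0.00025728
  Central: 0.07 × 0.05 × 0.24 = 0.00084
  East: 0.15 × 0.05 × 0.2325 = 0.00174375
  West: 0.42 × 0.005 × 0.19 = 0.000399
  North: 0.12 × 0.21 × 0.057 = 0.0014364
Sum = 0.00467643.
P(West | evidence) = 0.000399 / 0.00467643 ≈ 0.0853.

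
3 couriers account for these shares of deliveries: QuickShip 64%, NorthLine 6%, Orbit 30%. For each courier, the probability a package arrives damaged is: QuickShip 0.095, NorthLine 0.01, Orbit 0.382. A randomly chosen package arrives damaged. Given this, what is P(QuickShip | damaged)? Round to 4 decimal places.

Unnormalized posteriors (prior × likelihood):
  QuickShip: 0.64 × 0.095 = 0.0608
  NorthLine: 0.06 × 0.01 = 0.0006
  Orbit: 0.3 × 0.382 = 0.1146
Sum = 0.176.
P(QuickShip | evidence) = 0.0608 / 0.176 ≈ 0.3455.

0.3455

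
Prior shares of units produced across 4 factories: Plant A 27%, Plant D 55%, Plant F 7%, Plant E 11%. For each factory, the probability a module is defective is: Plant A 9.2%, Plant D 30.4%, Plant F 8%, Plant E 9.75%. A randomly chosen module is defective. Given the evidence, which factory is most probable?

Plant D

By Bayes' rule, posterior ∝ prior × likelihood:
  Plant A: 0.27 × 0.092 = 0.02484
  Plant D: 0.55 × 0.304 = 0.1672
  Plant F: 0.07 × 0.08 = 0.0056
  Plant E: 0.11 × 0.0975 = 0.010725
Sum = 0.208365.
Largest term belongs to Plant D, so Plant D is most probable.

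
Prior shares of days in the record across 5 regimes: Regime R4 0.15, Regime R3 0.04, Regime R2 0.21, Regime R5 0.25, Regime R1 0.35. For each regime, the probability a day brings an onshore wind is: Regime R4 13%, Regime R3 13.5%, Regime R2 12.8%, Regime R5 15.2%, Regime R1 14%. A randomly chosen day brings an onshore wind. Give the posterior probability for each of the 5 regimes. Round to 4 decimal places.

Regime R4 0.1405, Regime R3 0.0389, Regime R2 0.1937, Regime R5 0.2738, Regime R1 0.3531

Compute prior × likelihood for every hypothesis:
  Regime R4: 0.15 × 0.13 = 0.0195
  Regime R3: 0.04 × 0.135 = 0.0054
  Regime R2: 0.21 × 0.128 = 0.02688
  Regime R5: 0.25 × 0.152 = 0.038
  Regime R1: 0.35 × 0.14 = 0.049
Sum = 0.13878.
P(Regime R4 | onshore) = 0.0195/0.13878 ≈ 0.1405
P(Regime R3 | onshore) = 0.0054/0.13878 ≈ 0.0389
P(Regime R2 | onshore) = 0.02688/0.13878 ≈ 0.1937
P(Regime R5 | onshore) = 0.038/0.13878 ≈ 0.2738
P(Regime R1 | onshore) = 0.049/0.13878 ≈ 0.3531
(Check: 0.1405+0.0389+0.1937+0.2738+0.3531 = 1.0000.)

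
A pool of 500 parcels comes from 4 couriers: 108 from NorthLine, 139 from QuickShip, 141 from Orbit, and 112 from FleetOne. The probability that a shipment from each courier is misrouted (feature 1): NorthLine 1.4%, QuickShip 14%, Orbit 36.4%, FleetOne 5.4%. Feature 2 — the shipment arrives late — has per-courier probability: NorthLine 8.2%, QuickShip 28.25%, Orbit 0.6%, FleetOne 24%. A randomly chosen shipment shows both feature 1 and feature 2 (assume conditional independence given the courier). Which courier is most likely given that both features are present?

QuickShip

Compute prior × likelihood for every hypothesis:
  NorthLine: 0.216 × 0.014 × 0.082 = 0.000247968
  QuickShip: 0.278 × 0.14 × 0.2825 = 0.0109949
  Orbit: 0.282 × 0.364 × 0.006 = 0.000615888
  FleetOne: 0.224 × 0.054 × 0.24 = 0.00290304
Normalizing constant = 0.014761796.
Largest term belongs to QuickShip, so QuickShip is most probable.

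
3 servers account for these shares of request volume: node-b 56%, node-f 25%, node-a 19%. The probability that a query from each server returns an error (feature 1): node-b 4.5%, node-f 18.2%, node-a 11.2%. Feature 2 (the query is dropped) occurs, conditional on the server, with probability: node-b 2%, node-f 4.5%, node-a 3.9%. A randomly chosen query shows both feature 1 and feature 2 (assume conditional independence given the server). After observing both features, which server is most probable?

node-f

By Bayes' rule, posterior ∝ prior × likelihood:
  node-b: 0.56 × 0.045 × 0.02 = 0.000504
  node-f: 0.25 × 0.182 × 0.045 = 0.0020475
  node-a: 0.19 × 0.112 × 0.039 = 0.00082992
Total = 0.00338142.
Largest term belongs to node-f, so node-f is most probable.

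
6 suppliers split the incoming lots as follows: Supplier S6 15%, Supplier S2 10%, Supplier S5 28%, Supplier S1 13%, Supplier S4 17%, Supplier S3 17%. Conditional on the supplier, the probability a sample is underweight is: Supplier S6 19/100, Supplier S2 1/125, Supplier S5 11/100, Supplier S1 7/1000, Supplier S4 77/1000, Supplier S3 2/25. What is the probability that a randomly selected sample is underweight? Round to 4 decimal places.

Prior × likelihood for each hypothesis:
  Supplier S6: 0.15 × 0.19 = 0.0285
  Supplier S2: 0.1 × 0.008 = 0.0008
  Supplier S5: 0.28 × 0.11 = 0.0308
  Supplier S1: 0.13 × 0.007 = 0.00091
  Supplier S4: 0.17 × 0.077 = 0.01309
  Supplier S3: 0.17 × 0.08 = 0.0136
P(underweight) = 0.0285 + 0.0008 + 0.0308 + 0.00091 + 0.01309 + 0.0136 = 0.0877 → 0.0877.

0.0877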